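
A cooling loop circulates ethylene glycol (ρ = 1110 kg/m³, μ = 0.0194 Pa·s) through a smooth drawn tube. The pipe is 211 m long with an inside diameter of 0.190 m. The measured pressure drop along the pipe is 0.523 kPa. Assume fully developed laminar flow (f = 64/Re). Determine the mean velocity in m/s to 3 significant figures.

For laminar flow, f = 64/Re with Re = ρVD/μ, so Darcy-Weisbach reduces to ΔP = 32μLV/D². Solving for V: V = ΔP·D²/(32μL) = 523·(0.19)²/(32·0.0194·211) = 0.1441 m/s.
Check: Re = ρVD/μ = 1110·0.1441·0.19/0.0194 = 1567 < 2300, so the laminar assumption holds.

V ≈ 0.144 m/s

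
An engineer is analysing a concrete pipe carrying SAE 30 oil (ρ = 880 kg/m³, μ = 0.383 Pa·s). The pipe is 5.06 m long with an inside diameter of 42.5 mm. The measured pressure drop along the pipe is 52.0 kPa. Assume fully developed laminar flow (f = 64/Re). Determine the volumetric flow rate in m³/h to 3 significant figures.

Q ≈ 7.73 m³/h

For laminar flow, f = 64/Re with Re = ρVD/μ, so Darcy-Weisbach reduces to ΔP = 32μLV/D². Solving for V: V = ΔP·D²/(32μL) = 5.2e+04·(0.0425)²/(32·0.383·5.06) = 1.515 m/s.
Check: Re = ρVD/μ = 880·1.515·0.0425/0.383 = 147.9 < 2300, so the laminar assumption holds.
Q = V·A = 1.515·(π/4·0.0425²) = 0.002149 m³/s = 7.73 m³/h.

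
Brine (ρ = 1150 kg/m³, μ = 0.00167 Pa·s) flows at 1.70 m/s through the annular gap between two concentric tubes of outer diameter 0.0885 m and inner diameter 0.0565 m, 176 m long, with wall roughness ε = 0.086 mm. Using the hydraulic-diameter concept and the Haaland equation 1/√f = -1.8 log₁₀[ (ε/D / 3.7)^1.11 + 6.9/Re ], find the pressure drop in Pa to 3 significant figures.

Hydraulic diameter D_h = 4A/P = D_o - D_i = 0.0885 - 0.0565 = 0.032 m.
Re = ρVD_h/μ = 1150·1.7·0.032/0.00167 = 3.746e+04.
ε/D_h = 8.6e-05/0.032 = 0.00269; Haaland gives 1/√f = -1.8 log₁₀[0.000328+0.000184] = 5.923, so f = 0.0285.
ΔP = f(L/D_h)(ρV²/2) = 0.0285·176/0.032·1662 = 2.605e+05 Pa.

ΔP ≈ 261000 Pa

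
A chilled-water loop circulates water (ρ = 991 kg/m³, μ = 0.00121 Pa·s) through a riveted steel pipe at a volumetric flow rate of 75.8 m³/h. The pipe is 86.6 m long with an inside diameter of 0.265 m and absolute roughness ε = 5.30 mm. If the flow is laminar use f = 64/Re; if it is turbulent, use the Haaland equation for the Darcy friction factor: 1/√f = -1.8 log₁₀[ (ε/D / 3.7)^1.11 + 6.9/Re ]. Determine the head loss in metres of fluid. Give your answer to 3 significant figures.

Q = 75.8 m³/h = 75.8/3600 = 0.02106 m³/s.
Cross-sectional area A = πD²/4 = π(0.265)²/4 = 0.05515 m²; mean velocity V = Q/A = 0.02106/0.05515 = 0.3818 m/s.
Reynolds number Re = ρVD/μ = 991 · 0.3818 · 0.265 / 0.00121 = 8.286e+04.
Re > 4000 → turbulent. Relative roughness ε/D = 0.0053/0.265 = 0.02. Haaland: 1/√f = -1.8 log₁₀[(0.02/3.7)^1.11 + 6.9/8.286e+04] = -1.8 log₁₀[0.00304 + 8.33e-05] = 4.509, so f = 0.04919.
Darcy-Weisbach: ΔP = f(L/D)(ρV²/2) = 0.04919·(86.6/0.265)·(991·0.3818²/2) = 0.04919·326.8·72.21 = 1161 Pa.
Head loss h_f = ΔP/(ρg) = 1161/(991·9.81) = 0.119 m.

h_f ≈ 0.119 m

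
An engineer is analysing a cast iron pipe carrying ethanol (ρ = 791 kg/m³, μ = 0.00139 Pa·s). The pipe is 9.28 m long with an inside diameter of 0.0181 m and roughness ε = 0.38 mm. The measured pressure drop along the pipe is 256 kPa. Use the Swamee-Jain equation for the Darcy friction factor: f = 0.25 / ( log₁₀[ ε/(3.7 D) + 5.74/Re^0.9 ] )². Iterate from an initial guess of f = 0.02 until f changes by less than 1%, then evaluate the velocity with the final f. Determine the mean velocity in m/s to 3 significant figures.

Rearranging Darcy-Weisbach: V = √(2·ΔP·D/(f·L·ρ)). With ε/D = 0.00038/0.0181 = 0.021, iterate starting from f = 0.02:
  f = 0.02 → V = √(2·2.56e+05·0.0181/(0.02·9.28·791)) = 7.945 m/s; Re = ρVD/μ = 8.183e+04; f → 0.05028
  f = 0.05028 → V = 5.011 m/s; Re = 5.161e+04; f → 0.05065
Converged (Δf/f < 1%). With the final f = 0.05065: V = √(2·2.56e+05·0.0181/(0.05065·9.28·791)) = 4.992 m/s.

V ≈ 4.99 m/s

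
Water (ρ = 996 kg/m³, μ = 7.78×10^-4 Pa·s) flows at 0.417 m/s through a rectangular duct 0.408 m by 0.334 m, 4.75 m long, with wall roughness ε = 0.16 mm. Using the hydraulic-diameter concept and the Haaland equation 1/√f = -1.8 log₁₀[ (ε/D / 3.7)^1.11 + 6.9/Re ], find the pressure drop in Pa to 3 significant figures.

ΔP ≈ 20.5 Pa

Hydraulic diameter D_h = 4A/P = 4·(0.408·0.334)/(2·(0.408+0.334)) = 0.5451/1.484 = 0.3673 m.
Re = ρVD_h/μ = 996·0.417·0.3673/0.000778 = 1.961e+05.
ε/D_h = 0.00016/0.3673 = 0.000436; Haaland gives 1/√f = -1.8 log₁₀[4.35e-05+3.52e-05] = 7.387, so f = 0.01833.
ΔP = f(L/D_h)(ρV²/2) = 0.01833·4.75/0.3673·86.6 = 20.52 Pa.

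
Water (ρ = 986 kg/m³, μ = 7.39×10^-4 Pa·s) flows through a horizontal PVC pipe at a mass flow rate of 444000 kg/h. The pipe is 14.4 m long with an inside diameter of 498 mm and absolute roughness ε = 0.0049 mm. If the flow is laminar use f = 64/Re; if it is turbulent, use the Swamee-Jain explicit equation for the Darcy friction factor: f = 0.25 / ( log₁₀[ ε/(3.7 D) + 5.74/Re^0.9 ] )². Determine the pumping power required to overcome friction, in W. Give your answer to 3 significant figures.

P ≈ 10.0 W

ṁ = 444000 kg/h = 444000/3600 = 123.3 kg/s.
A = πD²/4 = π(0.498)²/4 = 0.1948 m²; mean velocity V = ṁ/(ρA) = 123.3/(986 · 0.1948) = 0.6422 m/s.
Reynolds number Re = ρVD/μ = 986 · 0.6422 · 0.498 / 0.000739 = 4.267e+05.
Re > 4000 → turbulent. Relative roughness ε/D = 4.9e-06/0.498 = 9.84e-06. Swamee-Jain: f = 0.25/(log₁₀[9.84e-06/3.7 + 5.74/4.267e+05^0.9])² = 0.25/(log₁₀[2.66e-06 + 4.92e-05])² = 0.25/(-4.285)² = 0.01361.
Darcy-Weisbach: ΔP = f(L/D)(ρV²/2) = 0.01361·(14.4/0.498)·(986·0.6422²/2) = 0.01361·28.92·203.3 = 80.03 Pa.
Q = ṁ/ρ = 123.3/986 = 0.1251 m³/s.
Pumping power P = QΔP = 0.1251·80.03 = 10.01 W = 10.0 W.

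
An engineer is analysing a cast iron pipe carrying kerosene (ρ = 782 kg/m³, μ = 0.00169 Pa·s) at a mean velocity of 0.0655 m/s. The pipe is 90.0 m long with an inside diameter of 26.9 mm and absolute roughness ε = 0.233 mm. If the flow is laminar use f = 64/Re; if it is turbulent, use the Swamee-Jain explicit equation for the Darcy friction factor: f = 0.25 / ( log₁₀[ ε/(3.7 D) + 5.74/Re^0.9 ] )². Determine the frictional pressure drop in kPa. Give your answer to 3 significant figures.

Reynolds number Re = ρVD/μ = 782 · 0.0655 · 0.0269 / 0.00169 = 815.3.
Re < 2300 → laminar flow, so f = 64/Re = 64/815.3 = 0.0785 (the turbulent correlation is not needed).
Darcy-Weisbach: ΔP = f(L/D)(ρV²/2) = 0.0785·(90/0.0269)·(782·0.0655²/2) = 0.0785·3346·1.677 = 440.6 Pa.
ΔP = 440.6 Pa = 0.441 kPa.

ΔP ≈ 0.441 kPa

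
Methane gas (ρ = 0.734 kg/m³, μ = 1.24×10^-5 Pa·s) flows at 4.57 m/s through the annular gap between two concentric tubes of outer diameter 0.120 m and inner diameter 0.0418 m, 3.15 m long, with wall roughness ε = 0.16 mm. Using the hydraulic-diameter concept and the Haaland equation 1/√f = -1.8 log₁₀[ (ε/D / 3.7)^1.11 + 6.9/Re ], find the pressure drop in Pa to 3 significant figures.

ΔP ≈ 9.05 Pa

Hydraulic diameter D_h = 4A/P = D_o - D_i = 0.12 - 0.0418 = 0.0782 m.
Re = ρVD_h/μ = 0.734·4.57·0.0782/1.24e-05 = 2.115e+04.
ε/D_h = 0.00016/0.0782 = 0.00205; Haaland gives 1/√f = -1.8 log₁₀[0.000242+0.000326] = 5.841, so f = 0.02931.
ΔP = f(L/D_h)(ρV²/2) = 0.02931·3.15/0.0782·7.665 = 9.048 Pa.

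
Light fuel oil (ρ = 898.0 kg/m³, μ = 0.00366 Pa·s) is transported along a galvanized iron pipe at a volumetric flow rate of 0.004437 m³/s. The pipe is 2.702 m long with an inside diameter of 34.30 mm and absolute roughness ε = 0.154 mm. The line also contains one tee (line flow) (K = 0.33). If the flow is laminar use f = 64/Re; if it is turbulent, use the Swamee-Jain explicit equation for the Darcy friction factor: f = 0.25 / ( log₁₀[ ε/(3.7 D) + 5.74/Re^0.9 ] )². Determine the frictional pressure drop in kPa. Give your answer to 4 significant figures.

ΔP ≈ 29.62 kPa

Cross-sectional area A = πD²/4 = π(0.0343)²/4 = 0.000924 m²; mean velocity V = Q/A = 0.004437/0.000924 = 4.802 m/s.
Reynolds number Re = ρVD/μ = 898 · 4.802 · 0.0343 / 0.00366 = 4.041e+04.
Re > 4000 → turbulent. Relative roughness ε/D = 0.000154/0.0343 = 0.00449. Swamee-Jain: f = 0.25/(log₁₀[0.00449/3.7 + 5.74/4.041e+04^0.9])² = 0.25/(log₁₀[0.00121 + 0.00041])² = 0.25/(-2.789)² = 0.03213.
Total minor-loss coefficient ΣK = 1·0.33 = 0.33.
ΔP = [f·L/D + ΣK]·(ρV²/2) = [0.03213·2.702/0.0343 + 0.33]·(898·4.802²/2) = [2.531 + 0.33]·1.035e+04 = 2.962e+04 Pa.
ΔP = 2.962e+04 Pa = 29.62 kPa.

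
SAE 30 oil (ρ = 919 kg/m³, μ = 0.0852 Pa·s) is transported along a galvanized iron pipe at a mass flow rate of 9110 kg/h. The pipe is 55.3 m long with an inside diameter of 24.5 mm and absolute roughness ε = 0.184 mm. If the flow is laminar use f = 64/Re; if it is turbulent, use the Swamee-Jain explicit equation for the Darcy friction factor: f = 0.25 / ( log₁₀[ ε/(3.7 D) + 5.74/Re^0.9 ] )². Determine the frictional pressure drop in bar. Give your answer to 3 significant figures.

ṁ = 9110 kg/h = 9110/3600 = 2.531 kg/s.
A = πD²/4 = π(0.0245)²/4 = 0.0004714 m²; mean velocity V = ṁ/(ρA) = 2.531/(919 · 0.0004714) = 5.841 m/s.
Reynolds number Re = ρVD/μ = 919 · 5.841 · 0.0245 / 0.0852 = 1544.
Re < 2300 → laminar flow, so f = 64/Re = 64/1544 = 0.04146 (the turbulent correlation is not needed).
Darcy-Weisbach: ΔP = f(L/D)(ρV²/2) = 0.04146·(55.3/0.0245)·(919·5.841²/2) = 0.04146·2257·1.568e+04 = 1.467e+06 Pa.
ΔP = 1.467e+06 Pa = 14.7 bar.

ΔP ≈ 14.7 bar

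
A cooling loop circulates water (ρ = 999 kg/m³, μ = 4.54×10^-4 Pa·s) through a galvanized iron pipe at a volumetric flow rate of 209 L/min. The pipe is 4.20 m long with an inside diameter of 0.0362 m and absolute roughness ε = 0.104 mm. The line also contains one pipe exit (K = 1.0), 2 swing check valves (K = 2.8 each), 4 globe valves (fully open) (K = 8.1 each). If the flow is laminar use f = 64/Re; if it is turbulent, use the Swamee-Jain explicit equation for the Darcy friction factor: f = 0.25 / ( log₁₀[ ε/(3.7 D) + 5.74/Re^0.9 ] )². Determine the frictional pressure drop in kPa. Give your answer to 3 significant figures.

ΔP ≈ 241 kPa

Q = 209 L/min = 209/60000 = 0.003483 m³/s.
Cross-sectional area A = πD²/4 = π(0.0362)²/4 = 0.001029 m²; mean velocity V = Q/A = 0.003483/0.001029 = 3.384 m/s.
Reynolds number Re = ρVD/μ = 999 · 3.384 · 0.0362 / 0.000454 = 2.696e+05.
Re > 4000 → turbulent. Relative roughness ε/D = 0.000104/0.0362 = 0.00287. Swamee-Jain: f = 0.25/(log₁₀[0.00287/3.7 + 5.74/2.696e+05^0.9])² = 0.25/(log₁₀[0.000776 + 7.43e-05])² = 0.25/(-3.07)² = 0.02652.
Total minor-loss coefficient ΣK = 1·1 + 2·2.8 + 4·8.1 = 39.
ΔP = [f·L/D + ΣK]·(ρV²/2) = [0.02652·4.2/0.0362 + 39]·(999·3.384²/2) = [3.077 + 39]·5722 = 2.407e+05 Pa.
ΔP = 2.407e+05 Pa = 241 kPa.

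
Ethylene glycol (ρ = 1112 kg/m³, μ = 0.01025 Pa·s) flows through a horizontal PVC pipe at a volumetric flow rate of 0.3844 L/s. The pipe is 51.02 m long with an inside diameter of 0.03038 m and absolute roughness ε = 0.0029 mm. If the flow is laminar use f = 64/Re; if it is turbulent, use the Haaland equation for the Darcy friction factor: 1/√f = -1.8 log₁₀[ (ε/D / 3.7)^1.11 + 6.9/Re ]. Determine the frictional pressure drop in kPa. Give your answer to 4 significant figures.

Q = 0.3844 L/s = 0.3844/1000 = 0.0003844 m³/s.
Cross-sectional area A = πD²/4 = π(0.03038)²/4 = 0.0007249 m²; mean velocity V = Q/A = 0.0003844/0.0007249 = 0.5303 m/s.
Reynolds number Re = ρVD/μ = 1112 · 0.5303 · 0.03038 / 0.0103 = 1748.
Re < 2300 → laminar flow, so f = 64/Re = 64/1748 = 0.03662 (the turbulent correlation is not needed).
Darcy-Weisbach: ΔP = f(L/D)(ρV²/2) = 0.03662·(51.02/0.03038)·(1112·0.5303²/2) = 0.03662·1679·156.4 = 9615 Pa.
ΔP = 9615 Pa = 9.615 kPa.

ΔP ≈ 9.615 kPa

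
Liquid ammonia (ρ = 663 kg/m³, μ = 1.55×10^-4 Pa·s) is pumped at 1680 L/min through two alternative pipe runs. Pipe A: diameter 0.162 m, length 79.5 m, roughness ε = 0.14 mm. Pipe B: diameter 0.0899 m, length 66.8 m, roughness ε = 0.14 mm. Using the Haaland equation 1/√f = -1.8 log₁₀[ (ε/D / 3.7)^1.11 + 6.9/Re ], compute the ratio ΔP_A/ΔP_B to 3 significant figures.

ΔP_A/ΔP_B ≈ 0.0547

Pipe A: V = Q/A = 0.028/0.02061 = 1.358 m/s; Re = 9.413e+05; ε/D = 0.000864; Haaland → f = 0.01931; ΔP_A = f(L/D)(ρV²/2) = 5796 Pa.
Pipe B: V = Q/A = 0.028/0.006348 = 4.411 m/s; Re = 1.696e+06; ε/D = 0.00156; Haaland → f = 0.0221; ΔP_B = f(L/D)(ρV²/2) = 1.059e+05 Pa.
ΔP_A/ΔP_B = 5796/1.059e+05 = 0.0547.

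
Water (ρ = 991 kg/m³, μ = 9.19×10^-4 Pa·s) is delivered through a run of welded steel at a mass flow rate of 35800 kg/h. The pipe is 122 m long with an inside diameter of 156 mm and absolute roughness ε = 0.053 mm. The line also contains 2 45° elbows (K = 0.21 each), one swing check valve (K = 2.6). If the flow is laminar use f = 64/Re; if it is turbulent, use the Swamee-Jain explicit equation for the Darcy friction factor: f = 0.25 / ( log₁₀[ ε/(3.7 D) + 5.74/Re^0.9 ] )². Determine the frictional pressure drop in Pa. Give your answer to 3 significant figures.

ΔP ≈ 2550 Pa

ṁ = 35800 kg/h = 35800/3600 = 9.944 kg/s.
A = πD²/4 = π(0.156)²/4 = 0.01911 m²; mean velocity V = ṁ/(ρA) = 9.944/(991 · 0.01911) = 0.525 m/s.
Reynolds number Re = ρVD/μ = 991 · 0.525 · 0.156 / 0.000919 = 8.832e+04.
Re > 4000 → turbulent. Relative roughness ε/D = 5.3e-05/0.156 = 0.00034. Swamee-Jain: f = 0.25/(log₁₀[0.00034/3.7 + 5.74/8.832e+04^0.9])² = 0.25/(log₁₀[9.18e-05 + 0.000203])² = 0.25/(-3.53)² = 0.02006.
Total minor-loss coefficient ΣK = 2·0.21 + 1·2.6 = 3.02.
ΔP = [f·L/D + ΣK]·(ρV²/2) = [0.02006·122/0.156 + 3.02]·(991·0.525²/2) = [15.69 + 3.02]·136.6 = 2555 Pa.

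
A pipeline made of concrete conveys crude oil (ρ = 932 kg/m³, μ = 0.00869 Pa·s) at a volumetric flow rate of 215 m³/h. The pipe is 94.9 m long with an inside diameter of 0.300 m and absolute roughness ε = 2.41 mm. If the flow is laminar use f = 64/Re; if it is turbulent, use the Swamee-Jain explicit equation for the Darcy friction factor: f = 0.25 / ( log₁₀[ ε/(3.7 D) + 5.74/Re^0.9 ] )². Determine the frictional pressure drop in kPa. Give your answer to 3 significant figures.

Q = 215 m³/h = 215/3600 = 0.05972 m³/s.
Cross-sectional area A = πD²/4 = π(0.3)²/4 = 0.07069 m²; mean velocity V = Q/A = 0.05972/0.07069 = 0.8449 m/s.
Reynolds number Re = ρVD/μ = 932 · 0.8449 · 0.3 / 0.00869 = 2.718e+04.
Re > 4000 → turbulent. Relative roughness ε/D = 0.00241/0.3 = 0.00803. Swamee-Jain: f = 0.25/(log₁₀[0.00803/3.7 + 5.74/2.718e+04^0.9])² = 0.25/(log₁₀[0.00217 + 0.000586])² = 0.25/(-2.56)² = 0.03816.
Darcy-Weisbach: ΔP = f(L/D)(ρV²/2) = 0.03816·(94.9/0.3)·(932·0.8449²/2) = 0.03816·316.3·332.7 = 4016 Pa.
ΔP = 4016 Pa = 4.02 kPa.

ΔP ≈ 4.02 kPa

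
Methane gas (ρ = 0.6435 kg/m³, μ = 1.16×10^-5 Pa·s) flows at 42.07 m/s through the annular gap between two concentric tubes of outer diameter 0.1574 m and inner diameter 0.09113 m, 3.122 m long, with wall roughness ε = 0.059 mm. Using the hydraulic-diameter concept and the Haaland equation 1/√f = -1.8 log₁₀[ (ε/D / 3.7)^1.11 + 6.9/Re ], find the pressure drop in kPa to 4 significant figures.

ΔP ≈ 0.5582 kPa

Hydraulic diameter D_h = 4A/P = D_o - D_i = 0.1574 - 0.09113 = 0.06627 m.
Re = ρVD_h/μ = 0.6435·42.07·0.06627/1.16e-05 = 1.547e+05.
ε/D_h = 5.9e-05/0.06627 = 0.00089; Haaland gives 1/√f = -1.8 log₁₀[9.62e-05+4.46e-05] = 6.932, so f = 0.02081.
ΔP = f(L/D_h)(ρV²/2) = 0.02081·3.122/0.06627·569.5 = 558.2 Pa.
ΔP = 0.5582 kPa.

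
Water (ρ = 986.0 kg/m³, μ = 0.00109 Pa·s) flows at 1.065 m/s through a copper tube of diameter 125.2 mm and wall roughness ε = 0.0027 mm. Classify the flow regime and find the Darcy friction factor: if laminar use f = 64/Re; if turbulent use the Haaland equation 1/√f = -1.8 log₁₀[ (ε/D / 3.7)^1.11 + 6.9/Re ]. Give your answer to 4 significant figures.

f ≈ 0.01724

Re = ρVD/μ = 986·1.065·0.1252/0.00109 = 1.206e+05.
Re > 4000 → turbulent. ε/D = 2.7e-06/0.1252 = 2.16e-05; Haaland: 1/√f = -1.8 log₁₀[1.55e-06 + 5.72e-05] = 7.616, so f = 0.01724.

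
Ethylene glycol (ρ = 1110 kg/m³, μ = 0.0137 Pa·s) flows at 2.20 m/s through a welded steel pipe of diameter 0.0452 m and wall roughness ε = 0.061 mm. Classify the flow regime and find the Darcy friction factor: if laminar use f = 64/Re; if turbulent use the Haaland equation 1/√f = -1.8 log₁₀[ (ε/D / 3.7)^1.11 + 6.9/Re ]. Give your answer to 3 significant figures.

f ≈ 0.0344

Re = ρVD/μ = 1110·2.2·0.0452/0.0137 = 8057.
Re > 4000 → turbulent. ε/D = 6.1e-05/0.0452 = 0.00135; Haaland: 1/√f = -1.8 log₁₀[0.000153 + 0.000856] = 5.393, so f = 0.03438.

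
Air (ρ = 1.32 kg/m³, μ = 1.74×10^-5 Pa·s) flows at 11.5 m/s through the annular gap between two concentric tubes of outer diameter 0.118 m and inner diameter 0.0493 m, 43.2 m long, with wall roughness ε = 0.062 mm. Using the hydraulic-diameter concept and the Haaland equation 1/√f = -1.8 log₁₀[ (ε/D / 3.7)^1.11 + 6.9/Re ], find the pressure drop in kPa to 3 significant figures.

Hydraulic diameter D_h = 4A/P = D_o - D_i = 0.118 - 0.0493 = 0.0687 m.
Re = ρVD_h/μ = 1.32·11.5·0.0687/1.74e-05 = 5.993e+04.
ε/D_h = 6.2e-05/0.0687 = 0.000902; Haaland gives 1/√f = -1.8 log₁₀[9.77e-05+0.000115] = 6.61, so f = 0.02289.
ΔP = f(L/D_h)(ρV²/2) = 0.02289·43.2/0.0687·87.29 = 1256 Pa.
ΔP = 1.26 kPa.

ΔP ≈ 1.26 kPa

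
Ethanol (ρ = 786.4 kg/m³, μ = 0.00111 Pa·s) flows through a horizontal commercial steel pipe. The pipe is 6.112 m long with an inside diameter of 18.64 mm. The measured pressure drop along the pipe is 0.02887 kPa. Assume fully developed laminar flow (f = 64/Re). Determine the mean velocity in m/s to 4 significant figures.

For laminar flow, f = 64/Re with Re = ρVD/μ, so Darcy-Weisbach reduces to ΔP = 32μLV/D². Solving for V: V = ΔP·D²/(32μL) = 28.87·(0.01864)²/(32·0.00111·6.112) = 0.0462 m/s.
Check: Re = ρVD/μ = 786.4·0.0462·0.01864/0.00111 = 610.2 < 2300, so the laminar assumption holds.

V ≈ 0.04620 m/s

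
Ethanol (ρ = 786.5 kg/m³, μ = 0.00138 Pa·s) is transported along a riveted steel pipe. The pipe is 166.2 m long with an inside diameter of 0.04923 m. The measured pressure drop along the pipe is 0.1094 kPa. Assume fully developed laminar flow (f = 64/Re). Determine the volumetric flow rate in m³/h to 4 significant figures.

For laminar flow, f = 64/Re with Re = ρVD/μ, so Darcy-Weisbach reduces to ΔP = 32μLV/D². Solving for V: V = ΔP·D²/(32μL) = 109.4·(0.04923)²/(32·0.00138·166.2) = 0.03613 m/s.
Check: Re = ρVD/μ = 786.5·0.03613·0.04923/0.00138 = 1014 < 2300, so the laminar assumption holds.
Q = V·A = 0.03613·(π/4·0.04923²) = 6.876e-05 m³/s = 0.2476 m³/h.

Q ≈ 0.2476 m³/h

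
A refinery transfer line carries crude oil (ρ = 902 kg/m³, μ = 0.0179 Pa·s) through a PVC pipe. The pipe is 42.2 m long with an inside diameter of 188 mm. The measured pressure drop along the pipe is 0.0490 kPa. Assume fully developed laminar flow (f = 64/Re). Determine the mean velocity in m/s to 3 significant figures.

V ≈ 0.0716 m/s

For laminar flow, f = 64/Re with Re = ρVD/μ, so Darcy-Weisbach reduces to ΔP = 32μLV/D². Solving for V: V = ΔP·D²/(32μL) = 49·(0.188)²/(32·0.0179·42.2) = 0.07165 m/s.
Check: Re = ρVD/μ = 902·0.07165·0.188/0.0179 = 678.7 < 2300, so the laminar assumption holds.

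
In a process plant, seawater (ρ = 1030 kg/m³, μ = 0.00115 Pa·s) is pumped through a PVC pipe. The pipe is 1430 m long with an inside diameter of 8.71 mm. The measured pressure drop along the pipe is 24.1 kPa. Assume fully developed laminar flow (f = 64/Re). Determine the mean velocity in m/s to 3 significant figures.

For laminar flow, f = 64/Re with Re = ρVD/μ, so Darcy-Weisbach reduces to ΔP = 32μLV/D². Solving for V: V = ΔP·D²/(32μL) = 2.41e+04·(0.00871)²/(32·0.00115·1430) = 0.03474 m/s.
Check: Re = ρVD/μ = 1030·0.03474·0.00871/0.00115 = 271 < 2300, so the laminar assumption holds.

V ≈ 0.0347 m/s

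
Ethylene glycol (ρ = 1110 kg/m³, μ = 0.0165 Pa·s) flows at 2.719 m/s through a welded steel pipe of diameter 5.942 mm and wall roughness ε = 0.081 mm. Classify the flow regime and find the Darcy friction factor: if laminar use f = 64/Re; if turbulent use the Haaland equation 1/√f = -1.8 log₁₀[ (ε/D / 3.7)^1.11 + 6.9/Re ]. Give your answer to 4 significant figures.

Re = ρVD/μ = 1110·2.719·0.005942/0.0165 = 1087.
Re < 2300 → laminar, so f = 64/Re = 0.05888 (roughness is irrelevant in laminar flow).

f ≈ 0.05888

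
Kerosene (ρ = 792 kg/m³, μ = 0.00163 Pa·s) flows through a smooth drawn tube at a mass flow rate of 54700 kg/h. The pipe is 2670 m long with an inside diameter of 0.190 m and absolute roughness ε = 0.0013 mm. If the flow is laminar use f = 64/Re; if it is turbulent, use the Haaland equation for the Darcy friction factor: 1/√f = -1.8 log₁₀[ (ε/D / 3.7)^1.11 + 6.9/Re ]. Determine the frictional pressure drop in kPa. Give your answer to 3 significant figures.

ΔP ≈ 50.3 kPa

ṁ = 54700 kg/h = 54700/3600 = 15.19 kg/s.
A = πD²/4 = π(0.19)²/4 = 0.02835 m²; mean velocity V = ṁ/(ρA) = 15.19/(792 · 0.02835) = 0.6766 m/s.
Reynolds number Re = ρVD/μ = 792 · 0.6766 · 0.19 / 0.00163 = 6.247e+04.
Re > 4000 → turbulent. Relative roughness ε/D = 1.3e-06/0.19 = 6.84e-06. Haaland: 1/√f = -1.8 log₁₀[(6.84e-06/3.7)^1.11 + 6.9/6.247e+04] = -1.8 log₁₀[4.33e-07 + 0.00011] = 7.119, so f = 0.01973.
Darcy-Weisbach: ΔP = f(L/D)(ρV²/2) = 0.01973·(2670/0.19)·(792·0.6766²/2) = 0.01973·1.405e+04·181.3 = 5.027e+04 Pa.
ΔP = 5.027e+04 Pa = 50.3 kPa.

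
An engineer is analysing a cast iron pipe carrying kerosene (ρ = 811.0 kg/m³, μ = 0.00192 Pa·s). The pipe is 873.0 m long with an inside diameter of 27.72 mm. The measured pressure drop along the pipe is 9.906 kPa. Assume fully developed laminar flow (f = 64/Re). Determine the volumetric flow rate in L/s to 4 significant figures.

For laminar flow, f = 64/Re with Re = ρVD/μ, so Darcy-Weisbach reduces to ΔP = 32μLV/D². Solving for V: V = ΔP·D²/(32μL) = 9906·(0.02772)²/(32·0.00192·873) = 0.1419 m/s.
Check: Re = ρVD/μ = 811·0.1419·0.02772/0.00192 = 1662 < 2300, so the laminar assumption holds.
Q = V·A = 0.1419·(π/4·0.02772²) = 8.564e-05 m³/s = 0.08564 L/s.

Q ≈ 0.08564 L/s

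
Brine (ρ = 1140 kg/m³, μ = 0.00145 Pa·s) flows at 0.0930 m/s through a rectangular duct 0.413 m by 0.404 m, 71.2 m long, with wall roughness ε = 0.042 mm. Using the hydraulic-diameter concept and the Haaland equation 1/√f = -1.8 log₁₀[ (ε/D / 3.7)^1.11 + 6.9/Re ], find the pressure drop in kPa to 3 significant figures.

ΔP ≈ 0.0202 kPa

Hydraulic diameter D_h = 4A/P = 4·(0.413·0.404)/(2·(0.413+0.404)) = 0.6674/1.634 = 0.4085 m.
Re = ρVD_h/μ = 1140·0.093·0.4085/0.00145 = 2.986e+04.
ε/D_h = 4.2e-05/0.4085 = 0.000103; Haaland gives 1/√f = -1.8 log₁₀[8.76e-06+0.000231] = 6.516, so f = 0.02355.
ΔP = f(L/D_h)(ρV²/2) = 0.02355·71.2/0.4085·4.93 = 20.24 Pa.
ΔP = 0.0202 kPa.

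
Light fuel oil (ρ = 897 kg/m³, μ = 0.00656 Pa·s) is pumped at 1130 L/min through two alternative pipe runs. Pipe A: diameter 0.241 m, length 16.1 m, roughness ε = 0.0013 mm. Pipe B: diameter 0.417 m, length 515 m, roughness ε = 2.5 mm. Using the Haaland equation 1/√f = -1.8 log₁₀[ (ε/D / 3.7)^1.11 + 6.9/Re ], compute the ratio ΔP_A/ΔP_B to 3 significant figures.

ΔP_A/ΔP_B ≈ 0.344

Pipe A: V = Q/A = 0.01883/0.04562 = 0.4129 m/s; Re = 1.361e+04; ε/D = 5.39e-06; Haaland → f = 0.02844; ΔP_A = f(L/D)(ρV²/2) = 145.2 Pa.
Pipe B: V = Q/A = 0.01883/0.1366 = 0.1379 m/s; Re = 7863; ε/D = 0.006; Haaland → f = 0.04006; ΔP_B = f(L/D)(ρV²/2) = 422 Pa.
ΔP_A/ΔP_B = 145.2/422 = 0.344.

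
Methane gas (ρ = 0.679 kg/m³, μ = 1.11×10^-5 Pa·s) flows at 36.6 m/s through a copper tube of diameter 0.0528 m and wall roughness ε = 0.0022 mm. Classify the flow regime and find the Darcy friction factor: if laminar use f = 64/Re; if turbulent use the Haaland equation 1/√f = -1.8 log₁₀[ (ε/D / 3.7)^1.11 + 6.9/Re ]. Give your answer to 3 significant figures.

Re = ρVD/μ = 0.679·36.6·0.0528/1.11e-05 = 1.182e+05.
Re > 4000 → turbulent. ε/D = 2.2e-06/0.0528 = 4.17e-05; Haaland: 1/√f = -1.8 log₁₀[3.22e-06 + 5.84e-05] = 7.579, so f = 0.01741.

f ≈ 0.0174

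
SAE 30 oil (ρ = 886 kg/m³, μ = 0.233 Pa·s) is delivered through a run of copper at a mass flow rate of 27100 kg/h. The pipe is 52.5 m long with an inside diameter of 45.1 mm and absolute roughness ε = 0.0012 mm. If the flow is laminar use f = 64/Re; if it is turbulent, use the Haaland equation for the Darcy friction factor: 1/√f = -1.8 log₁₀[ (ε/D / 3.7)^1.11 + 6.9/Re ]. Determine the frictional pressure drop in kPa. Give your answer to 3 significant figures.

ṁ = 27100 kg/h = 27100/3600 = 7.528 kg/s.
A = πD²/4 = π(0.0451)²/4 = 0.001598 m²; mean velocity V = ṁ/(ρA) = 7.528/(886 · 0.001598) = 5.319 m/s.
Reynolds number Re = ρVD/μ = 886 · 5.319 · 0.0451 / 0.233 = 912.1.
Re < 2300 → laminar flow, so f = 64/Re = 64/912.1 = 0.07017 (the turbulent correlation is not needed).
Darcy-Weisbach: ΔP = f(L/D)(ρV²/2) = 0.07017·(52.5/0.0451)·(886·5.319²/2) = 0.07017·1164·1.253e+04 = 1.024e+06 Pa.
ΔP = 1.024e+06 Pa = 1020 kPa.

ΔP ≈ 1020 kPa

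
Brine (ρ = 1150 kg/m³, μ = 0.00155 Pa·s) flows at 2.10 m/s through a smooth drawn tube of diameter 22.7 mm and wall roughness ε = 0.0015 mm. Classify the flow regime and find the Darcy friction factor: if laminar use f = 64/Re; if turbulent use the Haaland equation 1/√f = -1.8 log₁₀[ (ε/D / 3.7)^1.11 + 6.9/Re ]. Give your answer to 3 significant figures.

f ≈ 0.0226

Re = ρVD/μ = 1150·2.1·0.0227/0.00155 = 3.537e+04.
Re > 4000 → turbulent. ε/D = 1.5e-06/0.0227 = 6.61e-05; Haaland: 1/√f = -1.8 log₁₀[5.36e-06 + 0.000195] = 6.656, so f = 0.02257.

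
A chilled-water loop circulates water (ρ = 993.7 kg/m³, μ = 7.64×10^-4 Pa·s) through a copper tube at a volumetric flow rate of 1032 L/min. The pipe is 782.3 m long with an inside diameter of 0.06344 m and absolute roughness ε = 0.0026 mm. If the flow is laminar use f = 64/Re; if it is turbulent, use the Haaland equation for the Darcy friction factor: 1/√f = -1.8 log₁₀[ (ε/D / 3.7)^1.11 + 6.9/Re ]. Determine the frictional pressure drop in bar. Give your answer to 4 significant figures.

ΔP ≈ 25.00 bar

Q = 1032 L/min = 1032/60000 = 0.0172 m³/s.
Cross-sectional area A = πD²/4 = π(0.06344)²/4 = 0.003161 m²; mean velocity V = Q/A = 0.0172/0.003161 = 5.441 m/s.
Reynolds number Re = ρVD/μ = 993.7 · 5.441 · 0.06344 / 0.000764 = 4.49e+05.
Re > 4000 → turbulent. Relative roughness ε/D = 2.6e-06/0.06344 = 4.1e-05. Haaland: 1/√f = -1.8 log₁₀[(4.1e-05/3.7)^1.11 + 6.9/4.49e+05] = -1.8 log₁₀[3.16e-06 + 1.54e-05] = 8.518, so f = 0.01378.
Darcy-Weisbach: ΔP = f(L/D)(ρV²/2) = 0.01378·(782.3/0.06344)·(993.7·5.441²/2) = 0.01378·1.233e+04·1.471e+04 = 2.5e+06 Pa.
ΔP = 2.5e+06 Pa = 25.00 bar.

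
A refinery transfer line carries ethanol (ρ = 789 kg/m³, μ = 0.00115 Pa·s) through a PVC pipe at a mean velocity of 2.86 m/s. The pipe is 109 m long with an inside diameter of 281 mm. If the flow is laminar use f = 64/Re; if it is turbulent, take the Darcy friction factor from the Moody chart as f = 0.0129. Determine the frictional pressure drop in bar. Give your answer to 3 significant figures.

ΔP ≈ 0.161 bar

Reynolds number Re = ρVD/μ = 789 · 2.86 · 0.281 / 0.00115 = 5.514e+05.
Re > 4000 → turbulent; use the Moody-chart value f = 0.0129.
Darcy-Weisbach: ΔP = f(L/D)(ρV²/2) = 0.0129·(109/0.281)·(789·2.86²/2) = 0.0129·387.9·3227 = 1.615e+04 Pa.
ΔP = 1.615e+04 Pa = 0.161 bar.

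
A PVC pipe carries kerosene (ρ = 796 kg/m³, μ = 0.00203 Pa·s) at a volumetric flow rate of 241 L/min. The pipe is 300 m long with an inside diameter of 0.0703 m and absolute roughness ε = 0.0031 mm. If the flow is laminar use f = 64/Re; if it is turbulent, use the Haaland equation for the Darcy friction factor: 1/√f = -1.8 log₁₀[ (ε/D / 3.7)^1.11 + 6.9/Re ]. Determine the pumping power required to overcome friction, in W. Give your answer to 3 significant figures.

Q = 241 L/min = 241/60000 = 0.004017 m³/s.
Cross-sectional area A = πD²/4 = π(0.0703)²/4 = 0.003882 m²; mean velocity V = Q/A = 0.004017/0.003882 = 1.035 m/s.
Reynolds number Re = ρVD/μ = 796 · 1.035 · 0.0703 / 0.00203 = 2.853e+04.
Re > 4000 → turbulent. Relative roughness ε/D = 3.1e-06/0.0703 = 4.41e-05. Haaland: 1/√f = -1.8 log₁₀[(4.41e-05/3.7)^1.11 + 6.9/2.853e+04] = -1.8 log₁₀[3.42e-06 + 0.000242] = 6.499, so f = 0.02368.
Darcy-Weisbach: ΔP = f(L/D)(ρV²/2) = 0.02368·(300/0.0703)·(796·1.035²/2) = 0.02368·4267·426.2 = 4.307e+04 Pa.
Pumping power P = QΔP = 0.004017·4.307e+04 = 173.0 W = 173 W.

P ≈ 173 W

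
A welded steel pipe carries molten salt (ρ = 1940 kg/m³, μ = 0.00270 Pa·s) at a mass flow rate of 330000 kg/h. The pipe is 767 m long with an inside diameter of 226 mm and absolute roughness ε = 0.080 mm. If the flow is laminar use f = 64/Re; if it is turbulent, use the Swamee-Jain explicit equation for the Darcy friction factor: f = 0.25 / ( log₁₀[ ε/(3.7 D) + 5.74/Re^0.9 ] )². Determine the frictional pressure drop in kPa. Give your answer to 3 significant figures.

ṁ = 330000 kg/h = 330000/3600 = 91.67 kg/s.
A = πD²/4 = π(0.226)²/4 = 0.04011 m²; mean velocity V = ṁ/(ρA) = 91.67/(1940 · 0.04011) = 1.178 m/s.
Reynolds number Re = ρVD/μ = 1940 · 1.178 · 0.226 / 0.0027 = 1.913e+05.
Re > 4000 → turbulent. Relative roughness ε/D = 8e-05/0.226 = 0.000354. Swamee-Jain: f = 0.25/(log₁₀[0.000354/3.7 + 5.74/1.913e+05^0.9])² = 0.25/(log₁₀[9.57e-05 + 0.000101])² = 0.25/(-3.706)² = 0.01821.
Darcy-Weisbach: ΔP = f(L/D)(ρV²/2) = 0.01821·(767/0.226)·(1940·1.178²/2) = 0.01821·3394·1346 = 8.315e+04 Pa.
ΔP = 8.315e+04 Pa = 83.2 kPa.

ΔP ≈ 83.2 kPa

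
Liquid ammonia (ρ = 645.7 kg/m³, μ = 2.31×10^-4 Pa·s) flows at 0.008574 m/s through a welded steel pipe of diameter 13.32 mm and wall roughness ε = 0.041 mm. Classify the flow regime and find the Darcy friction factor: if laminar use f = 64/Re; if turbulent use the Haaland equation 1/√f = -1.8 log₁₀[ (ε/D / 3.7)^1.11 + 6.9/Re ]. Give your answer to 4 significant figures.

Re = ρVD/μ = 645.7·0.008574·0.01332/0.000231 = 319.2.
Re < 2300 → laminar, so f = 64/Re = 0.2005 (roughness is irrelevant in laminar flow).

f ≈ 0.2005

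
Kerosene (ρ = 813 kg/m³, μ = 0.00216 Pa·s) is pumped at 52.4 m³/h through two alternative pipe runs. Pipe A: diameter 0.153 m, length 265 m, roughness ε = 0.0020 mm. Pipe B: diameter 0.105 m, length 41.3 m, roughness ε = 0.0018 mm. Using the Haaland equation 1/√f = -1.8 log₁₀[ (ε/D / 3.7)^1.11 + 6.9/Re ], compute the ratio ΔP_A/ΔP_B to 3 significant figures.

ΔP_A/ΔP_B ≈ 1.06

Pipe A: V = Q/A = 0.01456/0.01839 = 0.7917 m/s; Re = 4.559e+04; ε/D = 1.31e-05; Haaland → f = 0.02118; ΔP_A = f(L/D)(ρV²/2) = 9346 Pa.
Pipe B: V = Q/A = 0.01456/0.008659 = 1.681 m/s; Re = 6.643e+04; ε/D = 1.71e-05; Haaland → f = 0.0195; ΔP_B = f(L/D)(ρV²/2) = 8809 Pa.
ΔP_A/ΔP_B = 9346/8809 = 1.06.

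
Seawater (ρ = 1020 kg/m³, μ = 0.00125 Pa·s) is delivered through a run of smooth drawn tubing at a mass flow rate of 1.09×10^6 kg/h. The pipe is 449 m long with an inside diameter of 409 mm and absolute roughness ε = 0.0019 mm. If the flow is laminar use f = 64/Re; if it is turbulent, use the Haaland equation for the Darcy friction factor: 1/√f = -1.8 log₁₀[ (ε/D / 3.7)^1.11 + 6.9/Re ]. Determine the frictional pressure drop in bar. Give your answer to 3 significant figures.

ΔP ≈ 0.349 bar

ṁ = 1.09×10^6 kg/h = 1.09×10^6/3600 = 302.8 kg/s.
A = πD²/4 = π(0.409)²/4 = 0.1314 m²; mean velocity V = ṁ/(ρA) = 302.8/(1020 · 0.1314) = 2.259 m/s.
Reynolds number Re = ρVD/μ = 1020 · 2.259 · 0.409 / 0.00125 = 7.541e+05.
Re > 4000 → turbulent. Relative roughness ε/D = 1.9e-06/0.409 = 4.65e-06. Haaland: 1/√f = -1.8 log₁₀[(4.65e-06/3.7)^1.11 + 6.9/7.541e+05] = -1.8 log₁₀[2.82e-07 + 9.15e-06] = 9.046, so f = 0.01222.
Darcy-Weisbach: ΔP = f(L/D)(ρV²/2) = 0.01222·(449/0.409)·(1020·2.259²/2) = 0.01222·1098·2603 = 3.493e+04 Pa.
ΔP = 3.493e+04 Pa = 0.349 bar.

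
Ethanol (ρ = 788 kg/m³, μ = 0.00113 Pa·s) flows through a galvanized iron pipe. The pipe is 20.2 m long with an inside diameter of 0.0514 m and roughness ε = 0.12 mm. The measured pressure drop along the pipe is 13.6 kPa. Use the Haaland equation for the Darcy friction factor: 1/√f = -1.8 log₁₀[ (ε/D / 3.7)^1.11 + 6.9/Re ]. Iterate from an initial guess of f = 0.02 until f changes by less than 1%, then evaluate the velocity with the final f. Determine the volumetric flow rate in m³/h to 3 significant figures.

Q ≈ 13.6 m³/h

Rearranging Darcy-Weisbach: V = √(2·ΔP·D/(f·L·ρ)). With ε/D = 0.00012/0.0514 = 0.00233, iterate starting from f = 0.02:
  f = 0.02 → V = √(2·1.36e+04·0.0514/(0.02·20.2·788)) = 2.096 m/s; Re = ρVD/μ = 7.511e+04; f → 0.02625
  f = 0.02625 → V = 1.829 m/s; Re = 6.557e+04; f → 0.02649
Converged (Δf/f < 1%). With the final f = 0.02649: V = √(2·1.36e+04·0.0514/(0.02649·20.2·788)) = 1.821 m/s.
Q = V·A = 1.821·(π/4·0.0514²) = 0.003779 m³/s = 13.6 m³/h.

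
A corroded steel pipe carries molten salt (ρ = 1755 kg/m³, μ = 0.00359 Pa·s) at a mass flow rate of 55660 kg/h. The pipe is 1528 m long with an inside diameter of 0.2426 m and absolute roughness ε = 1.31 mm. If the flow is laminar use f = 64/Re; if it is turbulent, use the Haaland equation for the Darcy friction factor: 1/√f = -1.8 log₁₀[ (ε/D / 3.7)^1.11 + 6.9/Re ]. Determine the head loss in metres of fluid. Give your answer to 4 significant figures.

h_f ≈ 0.4018 m

ṁ = 55660 kg/h = 55660/3600 = 15.46 kg/s.
A = πD²/4 = π(0.2426)²/4 = 0.04622 m²; mean velocity V = ṁ/(ρA) = 15.46/(1755 · 0.04622) = 0.1906 m/s.
Reynolds number Re = ρVD/μ = 1755 · 0.1906 · 0.2426 / 0.00359 = 2.26e+04.
Re > 4000 → turbulent. Relative roughness ε/D = 0.00131/0.2426 = 0.0054. Haaland: 1/√f = -1.8 log₁₀[(0.0054/3.7)^1.11 + 6.9/2.26e+04] = -1.8 log₁₀[0.000712 + 0.000305] = 5.387, so f = 0.03446.
Darcy-Weisbach: ΔP = f(L/D)(ρV²/2) = 0.03446·(1528/0.2426)·(1755·0.1906²/2) = 0.03446·6298·31.87 = 6918 Pa.
Head loss h_f = ΔP/(ρg) = 6918/(1755·9.81) = 0.4018 m.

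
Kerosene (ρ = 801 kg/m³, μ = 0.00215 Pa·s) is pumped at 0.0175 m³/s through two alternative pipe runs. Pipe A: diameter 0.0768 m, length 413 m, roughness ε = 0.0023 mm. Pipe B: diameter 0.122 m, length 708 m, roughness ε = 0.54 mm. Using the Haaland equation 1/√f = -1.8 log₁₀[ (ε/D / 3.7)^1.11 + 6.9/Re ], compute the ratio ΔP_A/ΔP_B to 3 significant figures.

Pipe A: V = Q/A = 0.0175/0.004632 = 3.778 m/s; Re = 1.081e+05; ε/D = 2.99e-05; Haaland → f = 0.01766; ΔP_A = f(L/D)(ρV²/2) = 5.429e+05 Pa.
Pipe B: V = Q/A = 0.0175/0.01169 = 1.497 m/s; Re = 6.804e+04; ε/D = 0.00443; Haaland → f = 0.03066; ΔP_B = f(L/D)(ρV²/2) = 1.597e+05 Pa.
ΔP_A/ΔP_B = 5.429e+05/1.597e+05 = 3.40.

ΔP_A/ΔP_B ≈ 3.40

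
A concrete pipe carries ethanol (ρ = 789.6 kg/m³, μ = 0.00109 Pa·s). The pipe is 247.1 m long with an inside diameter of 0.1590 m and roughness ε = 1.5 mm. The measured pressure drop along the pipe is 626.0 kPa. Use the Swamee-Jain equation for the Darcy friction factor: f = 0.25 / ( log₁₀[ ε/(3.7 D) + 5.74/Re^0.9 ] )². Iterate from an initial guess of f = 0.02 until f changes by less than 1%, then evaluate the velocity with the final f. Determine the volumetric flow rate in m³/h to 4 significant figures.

Rearranging Darcy-Weisbach: V = √(2·ΔP·D/(f·L·ρ)). With ε/D = 0.0015/0.159 = 0.00943, iterate starting from f = 0.02:
  f = 0.02 → V = √(2·6.26e+05·0.159/(0.02·247.1·789.6)) = 7.142 m/s; Re = ρVD/μ = 8.227e+05; f → 0.0373
  f = 0.0373 → V = 5.23 m/s; Re = 6.024e+05; f → 0.03734
Converged (Δf/f < 1%). With the final f = 0.03734: V = √(2·6.26e+05·0.159/(0.03734·247.1·789.6)) = 5.227 m/s.
Q = V·A = 5.227·(π/4·0.159²) = 0.1038 m³/s = 373.6 m³/h.

Q ≈ 373.6 m³/h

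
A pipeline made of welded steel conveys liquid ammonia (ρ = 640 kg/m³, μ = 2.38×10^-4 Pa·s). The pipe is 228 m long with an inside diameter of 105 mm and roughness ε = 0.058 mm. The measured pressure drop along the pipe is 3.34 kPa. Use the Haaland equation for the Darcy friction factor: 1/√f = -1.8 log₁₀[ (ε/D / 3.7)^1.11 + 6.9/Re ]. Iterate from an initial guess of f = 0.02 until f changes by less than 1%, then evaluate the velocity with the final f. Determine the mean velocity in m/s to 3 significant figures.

V ≈ 0.496 m/s

Rearranging Darcy-Weisbach: V = √(2·ΔP·D/(f·L·ρ)). With ε/D = 5.8e-05/0.105 = 0.000552, iterate starting from f = 0.02:
  f = 0.02 → V = √(2·3340·0.105/(0.02·228·640)) = 0.4902 m/s; Re = ρVD/μ = 1.384e+05; f → 0.01956
  f = 0.01956 → V = 0.4958 m/s; Re = 1.4e+05; f → 0.01953
Converged (Δf/f < 1%). With the final f = 0.01953: V = √(2·3340·0.105/(0.01953·228·640)) = 0.4961 m/s.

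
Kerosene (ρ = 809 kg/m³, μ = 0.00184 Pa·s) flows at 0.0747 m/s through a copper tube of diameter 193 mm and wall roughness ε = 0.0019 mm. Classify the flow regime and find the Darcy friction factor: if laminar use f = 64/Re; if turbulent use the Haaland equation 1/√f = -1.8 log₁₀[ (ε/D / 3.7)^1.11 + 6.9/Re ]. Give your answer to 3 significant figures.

Re = ρVD/μ = 809·0.0747·0.193/0.00184 = 6339.
Re > 4000 → turbulent. ε/D = 1.9e-06/0.193 = 9.84e-06; Haaland: 1/√f = -1.8 log₁₀[6.48e-07 + 0.00109] = 5.333, so f = 0.03516.

f ≈ 0.0352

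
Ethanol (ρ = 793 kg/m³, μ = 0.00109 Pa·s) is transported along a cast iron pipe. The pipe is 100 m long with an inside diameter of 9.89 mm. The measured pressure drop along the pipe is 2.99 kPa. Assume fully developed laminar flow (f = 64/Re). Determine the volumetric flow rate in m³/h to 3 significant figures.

For laminar flow, f = 64/Re with Re = ρVD/μ, so Darcy-Weisbach reduces to ΔP = 32μLV/D². Solving for V: V = ΔP·D²/(32μL) = 2990·(0.00989)²/(32·0.00109·100) = 0.08385 m/s.
Check: Re = ρVD/μ = 793·0.08385·0.00989/0.00109 = 603.3 < 2300, so the laminar assumption holds.
Q = V·A = 0.08385·(π/4·0.00989²) = 6.441e-06 m³/s = 0.0232 m³/h.

Q ≈ 0.0232 m³/h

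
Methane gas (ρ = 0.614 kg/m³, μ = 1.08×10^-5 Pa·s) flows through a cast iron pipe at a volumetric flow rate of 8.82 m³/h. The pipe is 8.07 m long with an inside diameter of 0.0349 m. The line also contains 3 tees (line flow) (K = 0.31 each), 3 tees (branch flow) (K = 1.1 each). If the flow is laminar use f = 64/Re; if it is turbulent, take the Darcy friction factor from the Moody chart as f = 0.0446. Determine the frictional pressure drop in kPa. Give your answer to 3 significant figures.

Q = 8.82 m³/h = 8.82/3600 = 0.00245 m³/s.
Cross-sectional area A = πD²/4 = π(0.0349)²/4 = 0.0009566 m²; mean velocity V = Q/A = 0.00245/0.0009566 = 2.561 m/s.
Reynolds number Re = ρVD/μ = 0.614 · 2.561 · 0.0349 / 1.08e-05 = 5082.
Re > 4000 → turbulent; use the Moody-chart value f = 0.0446.
Total minor-loss coefficient ΣK = 3·0.31 + 3·1.1 = 4.23.
ΔP = [f·L/D + ΣK]·(ρV²/2) = [0.0446·8.07/0.0349 + 4.23]·(0.614·2.561²/2) = [10.31 + 4.23]·2.014 = 29.28 Pa.
ΔP = 29.28 Pa = 0.0293 kPa.

ΔP ≈ 0.0293 kPa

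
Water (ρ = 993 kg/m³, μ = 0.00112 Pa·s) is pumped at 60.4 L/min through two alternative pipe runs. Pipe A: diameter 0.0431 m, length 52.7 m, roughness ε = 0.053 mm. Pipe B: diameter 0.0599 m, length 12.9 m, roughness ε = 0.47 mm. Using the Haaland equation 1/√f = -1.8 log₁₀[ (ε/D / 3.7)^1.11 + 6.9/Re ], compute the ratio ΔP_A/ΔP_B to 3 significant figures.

Pipe A: V = Q/A = 0.001007/0.001459 = 0.69 m/s; Re = 2.637e+04; ε/D = 0.00123; Haaland → f = 0.02672; ΔP_A = f(L/D)(ρV²/2) = 7723 Pa.
Pipe B: V = Q/A = 0.001007/0.002818 = 0.3572 m/s; Re = 1.897e+04; ε/D = 0.00785; Haaland → f = 0.03823; ΔP_B = f(L/D)(ρV²/2) = 521.7 Pa.
ΔP_A/ΔP_B = 7723/521.7 = 14.8.

ΔP_A/ΔP_B ≈ 14.8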